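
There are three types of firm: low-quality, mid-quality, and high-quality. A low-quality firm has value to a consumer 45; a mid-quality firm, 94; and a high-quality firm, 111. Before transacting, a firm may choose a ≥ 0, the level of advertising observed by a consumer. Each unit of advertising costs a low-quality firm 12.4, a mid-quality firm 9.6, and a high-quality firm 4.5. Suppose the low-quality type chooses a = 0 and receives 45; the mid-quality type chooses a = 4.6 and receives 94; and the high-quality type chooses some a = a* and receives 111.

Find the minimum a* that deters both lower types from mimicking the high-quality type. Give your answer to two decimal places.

6.37

Low-quality type (on-path payoff 45) won't mimic when 45 ≥ 111 − 12.4·a*, i.e. a* ≥ 5.32.
Mid-quality type (on-path payoff 94 − 9.6×4.6 = 49.84) won't mimic when 49.84 ≥ 111 − 9.6·a*, i.e. a* ≥ 6.37.
Both must hold, so a* = max(5.32, 6.37) = 6.37. The mid-quality type's constraint binds.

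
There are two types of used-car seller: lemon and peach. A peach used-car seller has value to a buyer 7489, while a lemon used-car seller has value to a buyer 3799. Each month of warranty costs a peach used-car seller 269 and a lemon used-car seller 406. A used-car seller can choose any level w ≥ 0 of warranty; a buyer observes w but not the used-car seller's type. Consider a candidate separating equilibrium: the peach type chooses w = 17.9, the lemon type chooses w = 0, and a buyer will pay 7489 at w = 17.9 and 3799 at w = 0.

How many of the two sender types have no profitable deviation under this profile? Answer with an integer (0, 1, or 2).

1

Lemon type: stay at 0 → 3799; mimic → 7489 − 406 × 17.9 = 221.6. IC holds (3799 ≥ 221.6).
Peach type: signal → 7489 − 269 × 17.9 = 2673.9; deviate to 0 → 3799. IC fails (2673.9 < 3799).
1 of 2 constraints hold, so this profile is not an equilibrium.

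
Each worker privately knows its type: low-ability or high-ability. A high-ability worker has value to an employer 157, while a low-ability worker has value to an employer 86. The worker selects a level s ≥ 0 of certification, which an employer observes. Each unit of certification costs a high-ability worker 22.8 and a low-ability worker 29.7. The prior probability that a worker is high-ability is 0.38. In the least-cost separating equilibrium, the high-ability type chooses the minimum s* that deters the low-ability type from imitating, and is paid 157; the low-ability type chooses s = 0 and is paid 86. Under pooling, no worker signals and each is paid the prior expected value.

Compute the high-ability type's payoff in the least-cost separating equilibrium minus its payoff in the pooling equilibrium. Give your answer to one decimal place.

Least-cost separating signal: s* solves 86 = 157 − 29.7·s*, so s* = (157 − 86)/29.7 ≈ 2.3906.
High-ability type's separating payoff: 157 − 22.8 × s* = 157 − 22.8 × (157 − 86)/29.7 = 157 − 1618.8/29.7 ≈ 102.495.
Pooling payoff: 0.38 × 157 + 0.62 × 86 = 112.98.
Difference: 102.495 − 112.98 = -10.485, i.e. -10.5 to one decimal place.
The high-ability type would prefer the pooling outcome.

-10.5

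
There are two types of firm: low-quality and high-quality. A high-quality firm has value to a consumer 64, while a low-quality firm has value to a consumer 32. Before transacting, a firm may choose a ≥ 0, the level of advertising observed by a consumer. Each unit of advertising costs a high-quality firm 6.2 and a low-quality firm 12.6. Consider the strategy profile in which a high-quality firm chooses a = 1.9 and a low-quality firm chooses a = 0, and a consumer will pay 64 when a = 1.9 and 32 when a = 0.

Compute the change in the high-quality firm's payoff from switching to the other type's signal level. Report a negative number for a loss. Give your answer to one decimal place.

-20.2

Playing a = 1.9 the high-quality firm receives 64 − 6.2 × 1.9 = 52.22.
Deviating to a = 0 yields 32 instead.
Gain from deviating: 32 − 52.22 = -20.22, i.e. -20.2 to one decimal place.
The gain is negative, so the high-quality type's incentive-compatibility constraint is satisfied.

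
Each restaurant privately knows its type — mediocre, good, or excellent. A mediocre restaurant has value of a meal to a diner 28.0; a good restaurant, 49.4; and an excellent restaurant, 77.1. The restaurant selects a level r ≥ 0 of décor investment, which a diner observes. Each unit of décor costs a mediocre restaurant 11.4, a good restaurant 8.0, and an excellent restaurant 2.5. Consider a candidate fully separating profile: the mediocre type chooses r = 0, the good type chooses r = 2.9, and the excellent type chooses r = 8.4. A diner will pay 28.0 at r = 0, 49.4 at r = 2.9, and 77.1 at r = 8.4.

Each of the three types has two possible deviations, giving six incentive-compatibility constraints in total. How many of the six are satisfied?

5

Excellent (own payoff 77.1 − 2.5×8.4 = 56.1): to r=0 gives 28.0 → no gain ✓; to r=2.9 gives 49.4 − 2.5×2.9 = 42.15 → no gain ✓.
Mediocre (own payoff 28.0): to r=2.9 gives 49.4 − 11.4×2.9 = 16.34 → no gain ✓; to r=8.4 gives 77.1 − 11.4×8.4 = -18.66 → no gain ✓.
Good (own payoff 49.4 − 8.0×2.9 = 26.2): to r=0 gives 28.0 → profitable ✗; to r=8.4 gives 77.1 − 8.0×8.4 = 9.9 → no gain ✓.
5 of the 6 constraints hold; not an equilibrium.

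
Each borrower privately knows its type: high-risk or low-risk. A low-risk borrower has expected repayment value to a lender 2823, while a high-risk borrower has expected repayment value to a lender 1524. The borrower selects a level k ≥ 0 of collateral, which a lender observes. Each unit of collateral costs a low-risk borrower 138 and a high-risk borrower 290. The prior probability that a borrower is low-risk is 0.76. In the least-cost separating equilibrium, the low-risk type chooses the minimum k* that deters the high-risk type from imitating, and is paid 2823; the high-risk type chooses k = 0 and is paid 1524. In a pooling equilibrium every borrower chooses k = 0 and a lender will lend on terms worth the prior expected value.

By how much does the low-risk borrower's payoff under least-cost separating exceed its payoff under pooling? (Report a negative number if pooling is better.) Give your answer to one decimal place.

-306.4

Least-cost separating signal: k* solves 1524 = 2823 − 290·k*, so k* = (2823 − 1524)/290 ≈ 4.4793.
Low-risk type's separating payoff: 2823 − 138 × k* = 2823 − 138 × (2823 − 1524)/290 = 2823 − 179262/290 ≈ 2204.855.
Pooling payoff: 0.76 × 2823 + 0.24 × 1524 = 2511.24.
Difference: 2204.855 − 2511.24 = -306.385, i.e. -306.4 to one decimal place.
The low-risk type would prefer the pooling outcome.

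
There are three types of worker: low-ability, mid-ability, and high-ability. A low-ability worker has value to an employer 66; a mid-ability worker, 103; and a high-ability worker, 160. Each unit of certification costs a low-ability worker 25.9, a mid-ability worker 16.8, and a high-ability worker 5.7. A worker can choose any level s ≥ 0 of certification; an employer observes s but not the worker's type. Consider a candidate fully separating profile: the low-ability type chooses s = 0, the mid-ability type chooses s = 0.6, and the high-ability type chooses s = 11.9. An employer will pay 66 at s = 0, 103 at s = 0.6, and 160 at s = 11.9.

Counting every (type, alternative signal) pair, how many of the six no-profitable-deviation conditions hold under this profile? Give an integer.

4

High-ability (own payoff 160 − 5.7×11.9 = 92.17): to s=0 gives 66 → no gain ✓; to s=0.6 gives 103 − 5.7×0.6 = 99.58 → profitable ✗.
Low-ability (own payoff 66): to s=0.6 gives 103 − 25.9×0.6 = 87.46 → profitable ✗; to s=11.9 gives 160 − 25.9×11.9 = -148.21 → no gain ✓.
Mid-ability (own payoff 103 − 16.8×0.6 = 92.92): to s=0 gives 66 → no gain ✓; to s=11.9 gives 160 − 16.8×11.9 = -39.92 → no gain ✓.
4 of the 6 constraints hold; not an equilibrium.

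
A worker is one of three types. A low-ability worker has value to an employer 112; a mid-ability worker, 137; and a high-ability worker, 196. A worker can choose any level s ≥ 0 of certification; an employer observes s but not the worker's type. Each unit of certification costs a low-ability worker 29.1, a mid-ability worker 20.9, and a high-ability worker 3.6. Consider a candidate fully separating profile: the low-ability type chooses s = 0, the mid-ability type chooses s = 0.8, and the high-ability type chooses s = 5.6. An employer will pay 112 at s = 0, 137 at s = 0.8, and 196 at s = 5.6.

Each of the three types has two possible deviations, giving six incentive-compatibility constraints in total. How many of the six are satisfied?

5

Mid-ability (own payoff 137 − 20.9×0.8 = 120.28): to s=0 gives 112 → no gain ✓; to s=5.6 gives 196 − 20.9×5.6 = 78.96 → no gain ✓.
Low-ability (own payoff 112): to s=0.8 gives 137 − 29.1×0.8 = 113.72 → profitable ✗; to s=5.6 gives 196 − 29.1×5.6 = 33.04 → no gain ✓.
High-ability (own payoff 196 − 3.6×5.6 = 175.84): to s=0 gives 112 → no gain ✓; to s=0.8 gives 137 − 3.6×0.8 = 134.12 → no gain ✓.
5 of the 6 constraints hold; not an equilibrium.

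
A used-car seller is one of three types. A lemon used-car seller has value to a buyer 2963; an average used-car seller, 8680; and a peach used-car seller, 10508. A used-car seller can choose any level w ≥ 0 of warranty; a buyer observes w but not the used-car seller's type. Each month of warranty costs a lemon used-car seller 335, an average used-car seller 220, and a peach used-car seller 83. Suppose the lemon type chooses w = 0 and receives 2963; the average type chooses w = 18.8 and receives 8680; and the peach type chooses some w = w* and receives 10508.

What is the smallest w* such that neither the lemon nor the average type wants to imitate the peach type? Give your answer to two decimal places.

Lemon type (on-path payoff 2963) won't mimic when 2963 ≥ 10508 − 335·w*, i.e. w* ≥ 22.52.
Average type (on-path payoff 8680 − 220×18.8 = 4544) won't mimic when 4544 ≥ 10508 − 220·w*, i.e. w* ≥ 27.11.
Both must hold, so w* = max(22.52, 27.11) = 27.11. The average type's constraint binds.

27.11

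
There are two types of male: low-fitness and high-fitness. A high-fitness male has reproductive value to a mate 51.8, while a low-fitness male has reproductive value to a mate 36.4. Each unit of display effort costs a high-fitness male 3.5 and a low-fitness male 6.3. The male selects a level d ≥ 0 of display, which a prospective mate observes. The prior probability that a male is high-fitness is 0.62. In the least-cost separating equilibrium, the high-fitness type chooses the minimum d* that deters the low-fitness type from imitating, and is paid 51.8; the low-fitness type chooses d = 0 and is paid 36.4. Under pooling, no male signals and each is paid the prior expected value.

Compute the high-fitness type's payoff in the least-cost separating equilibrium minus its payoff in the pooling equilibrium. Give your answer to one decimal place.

Least-cost separating signal: d* solves 36.4 = 51.8 − 6.3·d*, so d* = (51.8 − 36.4)/6.3 ≈ 2.4444.
High-fitness type's separating payoff: 51.8 − 3.5 × d* = 51.8 − 3.5 × (51.8 − 36.4)/6.3 = 51.8 − 53.9/6.3 ≈ 43.244.
Pooling payoff: 0.62 × 51.8 + 0.38 × 36.4 = 45.948.
Difference: 43.244 − 45.948 = -2.704, i.e. -2.7 to one decimal place.
The high-fitness type would prefer the pooling outcome.

-2.7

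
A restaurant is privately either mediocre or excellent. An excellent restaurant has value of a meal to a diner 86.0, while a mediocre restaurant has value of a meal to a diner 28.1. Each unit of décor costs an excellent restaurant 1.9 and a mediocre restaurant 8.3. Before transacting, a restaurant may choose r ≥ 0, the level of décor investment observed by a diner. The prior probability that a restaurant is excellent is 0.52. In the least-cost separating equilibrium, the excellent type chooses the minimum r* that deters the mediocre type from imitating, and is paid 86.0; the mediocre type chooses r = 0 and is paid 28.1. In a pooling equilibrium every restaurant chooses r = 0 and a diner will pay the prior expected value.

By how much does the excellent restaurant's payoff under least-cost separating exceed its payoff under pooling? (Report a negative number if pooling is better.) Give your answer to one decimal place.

14.5

Least-cost separating signal: r* solves 28.1 = 86.0 − 8.3·r*, so r* = (86.0 − 28.1)/8.3 ≈ 6.9759.
Excellent type's separating payoff: 86.0 − 1.9 × r* = 86.0 − 1.9 × (86.0 − 28.1)/8.3 = 86.0 − 110.01/8.3 ≈ 72.746.
Pooling payoff: 0.52 × 86.0 + 0.48 × 28.1 = 58.208.
Difference: 72.746 − 58.208 = 14.538, i.e. 14.5 to one decimal place.
The excellent type prefers to separate.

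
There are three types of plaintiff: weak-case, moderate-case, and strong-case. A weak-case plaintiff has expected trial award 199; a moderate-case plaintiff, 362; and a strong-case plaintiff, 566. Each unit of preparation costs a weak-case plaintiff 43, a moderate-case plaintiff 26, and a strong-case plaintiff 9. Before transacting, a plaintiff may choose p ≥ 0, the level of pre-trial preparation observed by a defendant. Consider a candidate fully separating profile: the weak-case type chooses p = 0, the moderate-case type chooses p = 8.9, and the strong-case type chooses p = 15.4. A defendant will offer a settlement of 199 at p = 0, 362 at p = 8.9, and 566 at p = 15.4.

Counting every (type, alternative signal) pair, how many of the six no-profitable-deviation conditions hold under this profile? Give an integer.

4

Weak-case (own payoff 199): to p=8.9 gives 362 − 43×8.9 = -20.7 → no gain ✓; to p=15.4 gives 566 − 43×15.4 = -96.2 → no gain ✓.
Strong-case (own payoff 566 − 9×15.4 = 427.4): to p=0 gives 199 → no gain ✓; to p=8.9 gives 362 − 9×8.9 = 281.9 → no gain ✓.
Moderate-case (own payoff 362 − 26×8.9 = 130.6): to p=0 gives 199 → profitable ✗; to p=15.4 gives 566 − 26×15.4 = 165.6 → profitable ✗.
4 of the 6 constraints hold; not an equilibrium.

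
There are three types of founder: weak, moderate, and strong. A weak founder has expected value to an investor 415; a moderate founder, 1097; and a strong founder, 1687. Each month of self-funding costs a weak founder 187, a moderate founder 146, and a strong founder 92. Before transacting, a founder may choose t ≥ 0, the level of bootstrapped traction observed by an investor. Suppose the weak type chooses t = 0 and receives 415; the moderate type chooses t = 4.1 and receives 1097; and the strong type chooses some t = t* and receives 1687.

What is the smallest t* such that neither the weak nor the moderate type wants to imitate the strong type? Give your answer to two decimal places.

Weak type (on-path payoff 415) won't mimic when 415 ≥ 1687 − 187·t*, i.e. t* ≥ 6.80.
Moderate type (on-path payoff 1097 − 146×4.1 = 498.4) won't mimic when 498.4 ≥ 1687 − 146·t*, i.e. t* ≥ 8.14.
Both must hold, so t* = max(6.80, 8.14) = 8.14. The moderate type's constraint binds.

8.14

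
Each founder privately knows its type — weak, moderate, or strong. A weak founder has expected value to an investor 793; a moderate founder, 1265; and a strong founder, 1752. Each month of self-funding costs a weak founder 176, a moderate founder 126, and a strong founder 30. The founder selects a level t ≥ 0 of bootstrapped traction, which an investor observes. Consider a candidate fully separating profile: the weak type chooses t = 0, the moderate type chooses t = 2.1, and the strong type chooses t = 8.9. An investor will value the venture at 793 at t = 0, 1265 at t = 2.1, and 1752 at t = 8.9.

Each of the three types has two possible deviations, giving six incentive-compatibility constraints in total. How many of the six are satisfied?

Moderate (own payoff 1265 − 126×2.1 = 1000.4): to t=0 gives 793 → no gain ✓; to t=8.9 gives 1752 − 126×8.9 = 630.6 → no gain ✓.
Weak (own payoff 793): to t=2.1 gives 1265 − 176×2.1 = 895.4 → profitable ✗; to t=8.9 gives 1752 − 176×8.9 = 185.6 → no gain ✓.
Strong (own payoff 1752 − 30×8.9 = 1485): to t=0 gives 793 → no gain ✓; to t=2.1 gives 1265 − 30×2.1 = 1202 → no gain ✓.
5 of the 6 constraints hold; not an equilibrium.

5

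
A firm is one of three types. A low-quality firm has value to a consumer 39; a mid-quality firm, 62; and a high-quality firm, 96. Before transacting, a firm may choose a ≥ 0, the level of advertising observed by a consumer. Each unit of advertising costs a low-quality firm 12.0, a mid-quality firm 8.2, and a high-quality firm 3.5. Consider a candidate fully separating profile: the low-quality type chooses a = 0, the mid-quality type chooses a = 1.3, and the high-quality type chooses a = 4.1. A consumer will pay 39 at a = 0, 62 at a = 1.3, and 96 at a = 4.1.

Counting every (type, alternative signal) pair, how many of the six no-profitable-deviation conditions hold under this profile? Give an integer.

3

High-quality (own payoff 96 − 3.5×4.1 = 81.65): to a=0 gives 39 → no gain ✓; to a=1.3 gives 62 − 3.5×1.3 = 57.45 → no gain ✓.
Low-quality (own payoff 39): to a=1.3 gives 62 − 12.0×1.3 = 46.4 → profitable ✗; to a=4.1 gives 96 − 12.0×4.1 = 46.8 → profitable ✗.
Mid-quality (own payoff 62 − 8.2×1.3 = 51.34): to a=0 gives 39 → no gain ✓; to a=4.1 gives 96 − 8.2×4.1 = 62.38 → profitable ✗.
3 of the 6 constraints hold; not an equilibrium.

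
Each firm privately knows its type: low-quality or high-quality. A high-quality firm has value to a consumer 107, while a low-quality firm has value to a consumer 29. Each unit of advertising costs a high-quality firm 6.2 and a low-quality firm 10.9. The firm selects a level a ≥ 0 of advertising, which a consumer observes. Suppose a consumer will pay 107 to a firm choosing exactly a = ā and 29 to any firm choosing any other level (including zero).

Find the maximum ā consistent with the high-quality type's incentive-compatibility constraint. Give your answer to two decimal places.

12.58

Choosing ā yields the high-quality type 107 − 6.2·ā; choosing zero yields 29.
The high-quality type is indifferent at 107 − 6.2·ā = 29, i.e. ā = (107 − 29) / 6.2 ≈ 12.58.
For any ā above 12.58 the high-quality type would rather pool at zero, so separation collapses.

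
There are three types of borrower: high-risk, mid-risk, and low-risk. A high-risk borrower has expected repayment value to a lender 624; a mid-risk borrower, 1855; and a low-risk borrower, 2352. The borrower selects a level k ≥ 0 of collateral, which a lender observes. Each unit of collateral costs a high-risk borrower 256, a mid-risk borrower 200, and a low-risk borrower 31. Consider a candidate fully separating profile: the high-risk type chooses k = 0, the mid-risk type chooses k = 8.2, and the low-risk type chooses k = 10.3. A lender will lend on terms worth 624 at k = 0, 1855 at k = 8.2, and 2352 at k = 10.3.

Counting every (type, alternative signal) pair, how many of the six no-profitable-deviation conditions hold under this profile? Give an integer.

4

High-risk (own payoff 624): to k=8.2 gives 1855 − 256×8.2 = -244.2 → no gain ✓; to k=10.3 gives 2352 − 256×10.3 = -284.8 → no gain ✓.
Low-risk (own payoff 2352 − 31×10.3 = 2032.7): to k=0 gives 624 → no gain ✓; to k=8.2 gives 1855 − 31×8.2 = 1600.8 → no gain ✓.
Mid-risk (own payoff 1855 − 200×8.2 = 215): to k=0 gives 624 → profitable ✗; to k=10.3 gives 2352 − 200×10.3 = 292 → profitable ✗.
4 of the 6 constraints hold; not an equilibrium.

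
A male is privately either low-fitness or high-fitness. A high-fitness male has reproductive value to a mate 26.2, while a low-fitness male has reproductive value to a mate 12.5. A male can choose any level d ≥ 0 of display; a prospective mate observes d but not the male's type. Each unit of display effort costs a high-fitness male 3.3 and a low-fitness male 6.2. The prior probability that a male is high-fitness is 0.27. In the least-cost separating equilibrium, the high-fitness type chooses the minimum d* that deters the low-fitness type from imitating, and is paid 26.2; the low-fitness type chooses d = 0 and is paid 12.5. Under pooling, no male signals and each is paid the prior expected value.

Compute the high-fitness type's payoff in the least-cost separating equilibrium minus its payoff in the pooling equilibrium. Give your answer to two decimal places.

Least-cost separating signal: d* solves 12.5 = 26.2 − 6.2·d*, so d* = (26.2 − 12.5)/6.2 ≈ 2.2097.
High-fitness type's separating payoff: 26.2 − 3.3 × d* = 26.2 − 3.3 × (26.2 − 12.5)/6.2 = 26.2 − 45.21/6.2 ≈ 18.9081.
Pooling payoff: 0.27 × 26.2 + 0.73 × 12.5 = 16.199.
Difference: 18.9081 − 16.199 = 2.7091, i.e. 2.71 to two decimal places.
The high-fitness type prefers to separate.

2.71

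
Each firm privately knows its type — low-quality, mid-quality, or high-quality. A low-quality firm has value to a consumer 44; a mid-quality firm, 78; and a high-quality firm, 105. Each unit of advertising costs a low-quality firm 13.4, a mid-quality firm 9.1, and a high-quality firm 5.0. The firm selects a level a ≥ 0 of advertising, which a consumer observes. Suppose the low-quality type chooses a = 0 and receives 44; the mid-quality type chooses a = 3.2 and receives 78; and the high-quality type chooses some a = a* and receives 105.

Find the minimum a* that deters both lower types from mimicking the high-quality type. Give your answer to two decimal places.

6.17

Low-quality type (on-path payoff 44) won't mimic when 44 ≥ 105 − 13.4·a*, i.e. a* ≥ 4.55.
Mid-quality type (on-path payoff 78 − 9.1×3.2 = 48.88) won't mimic when 48.88 ≥ 105 − 9.1·a*, i.e. a* ≥ 6.17.
Both must hold, so a* = max(4.55, 6.17) = 6.17. The mid-quality type's constraint binds.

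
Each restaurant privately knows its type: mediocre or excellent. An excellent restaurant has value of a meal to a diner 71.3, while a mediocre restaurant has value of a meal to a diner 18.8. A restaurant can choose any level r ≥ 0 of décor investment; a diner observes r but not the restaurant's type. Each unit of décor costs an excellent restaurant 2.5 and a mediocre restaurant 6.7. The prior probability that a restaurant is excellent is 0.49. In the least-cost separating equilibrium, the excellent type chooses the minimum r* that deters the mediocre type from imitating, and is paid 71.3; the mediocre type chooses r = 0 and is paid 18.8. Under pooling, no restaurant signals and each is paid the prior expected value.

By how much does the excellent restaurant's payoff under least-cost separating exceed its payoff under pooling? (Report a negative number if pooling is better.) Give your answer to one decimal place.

Least-cost separating signal: r* solves 18.8 = 71.3 − 6.7·r*, so r* = (71.3 − 18.8)/6.7 ≈ 7.8358.
Excellent type's separating payoff: 71.3 − 2.5 × r* = 71.3 − 2.5 × (71.3 − 18.8)/6.7 = 71.3 − 131.25/6.7 ≈ 51.710.
Pooling payoff: 0.49 × 71.3 + 0.51 × 18.8 = 44.525.
Difference: 51.710 − 44.525 = 7.185, i.e. 7.2 to one decimal place.
The excellent type prefers to separate.

7.2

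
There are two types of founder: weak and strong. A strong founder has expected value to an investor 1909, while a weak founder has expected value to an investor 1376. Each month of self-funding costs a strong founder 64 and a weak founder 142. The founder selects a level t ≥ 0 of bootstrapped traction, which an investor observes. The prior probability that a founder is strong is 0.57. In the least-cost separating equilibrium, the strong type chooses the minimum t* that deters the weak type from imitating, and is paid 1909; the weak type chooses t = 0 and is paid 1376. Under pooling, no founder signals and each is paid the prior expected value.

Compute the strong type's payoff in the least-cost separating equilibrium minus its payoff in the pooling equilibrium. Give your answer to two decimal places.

Least-cost separating signal: t* solves 1376 = 1909 − 142·t*, so t* = (1909 − 1376)/142 ≈ 3.7535.
Strong type's separating payoff: 1909 − 64 × t* = 1909 − 64 × (1909 − 1376)/142 = 1909 − 34112/142 ≈ 1668.7746.
Pooling payoff: 0.57 × 1909 + 0.43 × 1376 = 1679.81.
Difference: 1668.7746 − 1679.81 = -11.0354, i.e. -11.04 to two decimal places.
The strong type would prefer the pooling outcome.

-11.04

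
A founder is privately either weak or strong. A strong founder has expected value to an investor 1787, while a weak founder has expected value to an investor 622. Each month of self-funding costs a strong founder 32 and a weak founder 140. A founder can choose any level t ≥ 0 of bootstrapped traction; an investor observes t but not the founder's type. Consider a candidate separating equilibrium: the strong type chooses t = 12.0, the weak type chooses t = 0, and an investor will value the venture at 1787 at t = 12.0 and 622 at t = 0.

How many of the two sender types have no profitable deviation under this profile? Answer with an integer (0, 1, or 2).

Weak type: stay at 0 → 622; mimic → 1787 − 140 × 12.0 = 107. IC holds (622 ≥ 107).
Strong type: signal → 1787 − 32 × 12.0 = 1403; deviate to 0 → 622. IC holds (1403 ≥ 622).
2 of 2 constraints hold, so this is a separating equilibrium.

2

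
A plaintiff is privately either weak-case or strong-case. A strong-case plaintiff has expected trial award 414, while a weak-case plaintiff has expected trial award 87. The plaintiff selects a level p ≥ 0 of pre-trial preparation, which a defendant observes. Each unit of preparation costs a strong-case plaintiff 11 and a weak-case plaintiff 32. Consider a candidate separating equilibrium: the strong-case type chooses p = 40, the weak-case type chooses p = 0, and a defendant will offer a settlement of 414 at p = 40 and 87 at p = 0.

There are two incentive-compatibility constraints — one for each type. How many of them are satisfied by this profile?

1

Weak-case type: stay at 0 → 87; mimic → 414 − 32 × 40 = -866. IC holds (87 ≥ -866).
Strong-case type: signal → 414 − 11 × 40 = -26; deviate to 0 → 87. IC fails (-26 < 87).
1 of 2 constraints hold, so this profile is not an equilibrium.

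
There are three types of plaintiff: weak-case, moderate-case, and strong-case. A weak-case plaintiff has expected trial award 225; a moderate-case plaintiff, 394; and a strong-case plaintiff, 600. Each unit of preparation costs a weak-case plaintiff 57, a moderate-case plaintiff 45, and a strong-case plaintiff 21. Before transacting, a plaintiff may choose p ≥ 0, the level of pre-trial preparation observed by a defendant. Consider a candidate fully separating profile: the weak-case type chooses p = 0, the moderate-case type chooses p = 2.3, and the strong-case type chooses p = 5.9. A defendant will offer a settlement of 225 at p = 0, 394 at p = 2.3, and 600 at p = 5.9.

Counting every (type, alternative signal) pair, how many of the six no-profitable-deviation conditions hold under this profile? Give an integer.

Strong-case (own payoff 600 − 21×5.9 = 476.1): to p=0 gives 225 → no gain ✓; to p=2.3 gives 394 − 21×2.3 = 345.7 → no gain ✓.
Weak-case (own payoff 225): to p=2.3 gives 394 − 57×2.3 = 262.9 → profitable ✗; to p=5.9 gives 600 − 57×5.9 = 263.7 → profitable ✗.
Moderate-case (own payoff 394 − 45×2.3 = 290.5): to p=0 gives 225 → no gain ✓; to p=5.9 gives 600 − 45×5.9 = 334.5 → profitable ✗.
3 of the 6 constraints hold; not an equilibrium.

3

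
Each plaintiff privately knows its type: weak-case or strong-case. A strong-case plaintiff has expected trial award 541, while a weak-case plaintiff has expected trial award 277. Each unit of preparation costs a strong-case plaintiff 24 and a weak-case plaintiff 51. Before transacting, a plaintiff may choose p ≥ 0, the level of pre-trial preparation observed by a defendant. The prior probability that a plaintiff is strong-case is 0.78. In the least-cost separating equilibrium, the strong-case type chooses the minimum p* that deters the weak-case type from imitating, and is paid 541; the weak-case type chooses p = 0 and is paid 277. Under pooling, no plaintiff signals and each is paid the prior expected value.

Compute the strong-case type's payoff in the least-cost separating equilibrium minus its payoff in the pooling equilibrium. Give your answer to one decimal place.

-66.2

Least-cost separating signal: p* solves 277 = 541 − 51·p*, so p* = (541 − 277)/51 ≈ 5.1765.
Strong-case type's separating payoff: 541 − 24 × p* = 541 − 24 × (541 − 277)/51 = 541 − 6336/51 ≈ 416.765.
Pooling payoff: 0.78 × 541 + 0.22 × 277 = 482.92.
Difference: 416.765 − 482.92 = -66.155, i.e. -66.2 to one decimal place.
The strong-case type would prefer the pooling outcome.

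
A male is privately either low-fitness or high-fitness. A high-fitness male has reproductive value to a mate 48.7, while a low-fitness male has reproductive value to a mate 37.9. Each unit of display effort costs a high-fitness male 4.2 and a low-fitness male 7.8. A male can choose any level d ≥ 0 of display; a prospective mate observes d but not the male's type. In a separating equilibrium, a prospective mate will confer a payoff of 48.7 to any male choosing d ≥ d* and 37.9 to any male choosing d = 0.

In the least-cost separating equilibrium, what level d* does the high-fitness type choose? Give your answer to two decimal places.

1.38

A low-fitness male choosing d = 0 receives 37.9.
Imitating at d* instead would pay 48.7 at cost 7.8·d*, netting 48.7 − 7.8·d*.
Indifference: 37.9 = 48.7 − 7.8·d*, so d* = (48.7 − 37.9) / 7.8 ≈ 1.38.
At d* the low-fitness type's incentive constraint just binds; the high-fitness type strictly prefers d* since its per-unit cost is lower.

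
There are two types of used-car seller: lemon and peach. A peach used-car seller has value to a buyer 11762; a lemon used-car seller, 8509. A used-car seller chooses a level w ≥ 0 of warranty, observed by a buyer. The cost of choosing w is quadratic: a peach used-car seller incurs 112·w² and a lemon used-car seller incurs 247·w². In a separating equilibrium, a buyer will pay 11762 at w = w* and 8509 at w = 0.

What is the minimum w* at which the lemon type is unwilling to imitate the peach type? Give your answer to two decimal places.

3.63

The lemon type at w = 0 receives 8509; imitating at w* yields 11762 − 247·w*².
Indifference: 8509 = 11762 − 247·w*², so w*² = (11762 − 8509) / 247 ≈ 13.1700.
w* = √13.1700 ≈ 3.63.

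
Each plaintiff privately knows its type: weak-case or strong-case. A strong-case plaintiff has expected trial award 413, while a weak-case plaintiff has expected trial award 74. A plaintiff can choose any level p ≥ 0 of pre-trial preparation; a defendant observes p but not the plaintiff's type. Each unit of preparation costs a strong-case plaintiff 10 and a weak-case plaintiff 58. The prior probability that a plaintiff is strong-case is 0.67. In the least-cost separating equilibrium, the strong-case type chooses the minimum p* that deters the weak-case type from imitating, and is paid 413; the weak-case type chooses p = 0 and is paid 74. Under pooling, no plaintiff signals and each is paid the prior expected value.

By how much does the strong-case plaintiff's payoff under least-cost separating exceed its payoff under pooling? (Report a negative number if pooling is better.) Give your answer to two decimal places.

Least-cost separating signal: p* solves 74 = 413 − 58·p*, so p* = (413 − 74)/58 ≈ 5.8448.
Strong-case type's separating payoff: 413 − 10 × p* = 413 − 10 × (413 − 74)/58 = 413 − 3390/58 ≈ 354.5517.
Pooling payoff: 0.67 × 413 + 0.33 × 74 = 301.13.
Difference: 354.5517 − 301.13 = 53.4217, i.e. 53.42 to two decimal places.
The strong-case type prefers to separate.

53.42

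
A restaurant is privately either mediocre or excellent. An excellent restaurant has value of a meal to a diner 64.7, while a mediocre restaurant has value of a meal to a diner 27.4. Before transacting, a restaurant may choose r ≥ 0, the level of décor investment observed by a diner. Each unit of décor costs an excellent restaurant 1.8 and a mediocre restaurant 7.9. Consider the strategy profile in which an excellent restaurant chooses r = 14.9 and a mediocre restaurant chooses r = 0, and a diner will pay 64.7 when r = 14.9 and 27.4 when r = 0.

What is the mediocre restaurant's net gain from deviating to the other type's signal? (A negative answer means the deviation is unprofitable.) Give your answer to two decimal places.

-80.41

Playing r = 0 the mediocre restaurant receives 27.4.
Deviating to r = 14.9 brings payment 64.7 at cost 7.9 × 14.9 = 117.71, netting -53.01.
Gain from deviating: -53.01 − 27.4 = -80.41.
The gain is negative, so the mediocre type's incentive-compatibility constraint is satisfied.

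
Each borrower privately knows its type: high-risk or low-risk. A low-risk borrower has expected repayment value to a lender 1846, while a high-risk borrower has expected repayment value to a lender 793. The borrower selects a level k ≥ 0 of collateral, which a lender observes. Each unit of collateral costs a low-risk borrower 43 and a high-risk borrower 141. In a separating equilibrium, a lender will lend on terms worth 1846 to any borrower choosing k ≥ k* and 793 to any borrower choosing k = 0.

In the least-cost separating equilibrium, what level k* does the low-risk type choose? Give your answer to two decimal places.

A high-risk borrower choosing k = 0 receives 793.
Imitating at k* instead would pay 1846 at cost 141·k*, netting 1846 − 141·k*.
Indifference: 793 = 1846 − 141·k*, so k* = (1846 − 793) / 141 ≈ 7.47.
At k* the high-risk type's incentive constraint just binds; the low-risk type strictly prefers k* since its per-unit cost is lower.

7.47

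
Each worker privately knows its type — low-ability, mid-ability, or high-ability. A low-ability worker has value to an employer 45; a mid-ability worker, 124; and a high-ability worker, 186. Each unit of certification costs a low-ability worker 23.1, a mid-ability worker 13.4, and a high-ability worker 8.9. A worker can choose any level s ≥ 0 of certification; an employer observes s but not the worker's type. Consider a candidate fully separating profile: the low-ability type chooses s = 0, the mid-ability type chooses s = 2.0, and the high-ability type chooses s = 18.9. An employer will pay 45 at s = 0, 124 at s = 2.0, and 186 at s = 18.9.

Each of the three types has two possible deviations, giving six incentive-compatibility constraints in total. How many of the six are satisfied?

3

Low-ability (own payoff 45): to s=2.0 gives 124 − 23.1×2.0 = 77.8 → profitable ✗; to s=18.9 gives 186 − 23.1×18.9 = -250.59 → no gain ✓.
Mid-ability (own payoff 124 − 13.4×2.0 = 97.2): to s=0 gives 45 → no gain ✓; to s=18.9 gives 186 − 13.4×18.9 = -67.26 → no gain ✓.
High-ability (own payoff 186 − 8.9×18.9 = 17.79): to s=0 gives 45 → profitable ✗; to s=2.0 gives 124 − 8.9×2.0 = 106.2 → profitable ✗.
3 of the 6 constraints hold; not an equilibrium.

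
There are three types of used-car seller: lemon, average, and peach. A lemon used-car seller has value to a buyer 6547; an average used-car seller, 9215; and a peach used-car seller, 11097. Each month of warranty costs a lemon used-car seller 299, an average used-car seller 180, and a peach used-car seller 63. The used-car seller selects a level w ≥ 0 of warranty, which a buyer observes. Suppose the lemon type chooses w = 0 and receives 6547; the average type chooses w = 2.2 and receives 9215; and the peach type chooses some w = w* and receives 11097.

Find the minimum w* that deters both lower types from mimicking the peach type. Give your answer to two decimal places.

Lemon type (on-path payoff 6547) won't mimic when 6547 ≥ 11097 − 299·w*, i.e. w* ≥ 15.22.
Average type (on-path payoff 9215 − 180×2.2 = 8819) won't mimic when 8819 ≥ 11097 − 180·w*, i.e. w* ≥ 12.66.
Both must hold, so w* = max(15.22, 12.66) = 15.22. The lemon type's constraint binds.

15.22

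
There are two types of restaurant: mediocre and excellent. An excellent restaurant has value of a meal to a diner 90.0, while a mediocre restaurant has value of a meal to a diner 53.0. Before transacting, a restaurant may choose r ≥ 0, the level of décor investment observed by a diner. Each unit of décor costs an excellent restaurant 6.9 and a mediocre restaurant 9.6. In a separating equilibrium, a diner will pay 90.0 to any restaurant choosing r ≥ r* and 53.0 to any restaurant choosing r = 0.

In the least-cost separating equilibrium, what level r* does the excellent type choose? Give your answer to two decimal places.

3.85

A mediocre restaurant choosing r = 0 receives 53.0.
Imitating at r* instead would pay 90.0 at cost 9.6·r*, netting 90.0 − 9.6·r*.
Indifference: 53.0 = 90.0 − 9.6·r*, so r* = (90.0 − 53.0) / 9.6 ≈ 3.85.
At r* the mediocre type's incentive constraint just binds; the excellent type strictly prefers r* since its per-unit cost is lower.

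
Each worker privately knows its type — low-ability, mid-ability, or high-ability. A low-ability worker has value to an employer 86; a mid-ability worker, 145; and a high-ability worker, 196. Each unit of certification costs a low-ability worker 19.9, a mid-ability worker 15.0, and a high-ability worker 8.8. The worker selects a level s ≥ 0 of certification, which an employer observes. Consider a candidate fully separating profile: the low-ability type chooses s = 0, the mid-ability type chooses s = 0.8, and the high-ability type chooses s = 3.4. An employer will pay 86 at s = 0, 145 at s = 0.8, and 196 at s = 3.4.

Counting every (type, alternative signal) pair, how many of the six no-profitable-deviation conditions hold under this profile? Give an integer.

Low-ability (own payoff 86): to s=0.8 gives 145 − 19.9×0.8 = 129.08 → profitable ✗; to s=3.4 gives 196 − 19.9×3.4 = 128.34 → profitable ✗.
High-ability (own payoff 196 − 8.8×3.4 = 166.08): to s=0 gives 86 → no gain ✓; to s=0.8 gives 145 − 8.8×0.8 = 137.96 → no gain ✓.
Mid-ability (own payoff 145 − 15.0×0.8 = 133): to s=0 gives 86 → no gain ✓; to s=3.4 gives 196 − 15.0×3.4 = 145 → profitable ✗.
3 of the 6 constraints hold; not an equilibrium.

3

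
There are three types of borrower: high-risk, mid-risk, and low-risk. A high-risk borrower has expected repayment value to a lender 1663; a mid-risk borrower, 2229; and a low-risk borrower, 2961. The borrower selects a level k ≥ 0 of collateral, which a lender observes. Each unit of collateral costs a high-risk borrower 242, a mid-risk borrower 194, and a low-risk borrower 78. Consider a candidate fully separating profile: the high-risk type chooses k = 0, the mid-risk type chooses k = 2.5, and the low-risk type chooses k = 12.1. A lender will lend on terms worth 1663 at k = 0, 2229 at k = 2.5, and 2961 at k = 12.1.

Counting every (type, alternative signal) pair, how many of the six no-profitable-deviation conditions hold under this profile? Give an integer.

Low-risk (own payoff 2961 − 78×12.1 = 2017.2): to k=0 gives 1663 → no gain ✓; to k=2.5 gives 2229 − 78×2.5 = 2034 → profitable ✗.
Mid-risk (own payoff 2229 − 194×2.5 = 1744): to k=0 gives 1663 → no gain ✓; to k=12.1 gives 2961 − 194×12.1 = 613.6 → no gain ✓.
High-risk (own payoff 1663): to k=2.5 gives 2229 − 242×2.5 = 1624 → no gain ✓; to k=12.1 gives 2961 − 242×12.1 = 32.8 → no gain ✓.
5 of the 6 constraints hold; not an equilibrium.

5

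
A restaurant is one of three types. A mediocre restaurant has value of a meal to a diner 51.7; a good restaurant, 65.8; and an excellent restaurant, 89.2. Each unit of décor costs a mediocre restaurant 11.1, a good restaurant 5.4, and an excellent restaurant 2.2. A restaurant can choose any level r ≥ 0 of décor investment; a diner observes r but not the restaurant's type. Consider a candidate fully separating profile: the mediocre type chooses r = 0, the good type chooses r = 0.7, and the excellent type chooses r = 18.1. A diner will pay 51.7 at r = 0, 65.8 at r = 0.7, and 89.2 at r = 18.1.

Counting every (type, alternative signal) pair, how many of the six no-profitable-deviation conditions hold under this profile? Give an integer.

3

Excellent (own payoff 89.2 − 2.2×18.1 = 49.38): to r=0 gives 51.7 → profitable ✗; to r=0.7 gives 65.8 − 2.2×0.7 = 64.26 → profitable ✗.
Mediocre (own payoff 51.7): to r=0.7 gives 65.8 − 11.1×0.7 = 58.03 → profitable ✗; to r=18.1 gives 89.2 − 11.1×18.1 = -111.71 → no gain ✓.
Good (own payoff 65.8 − 5.4×0.7 = 62.02): to r=0 gives 51.7 → no gain ✓; to r=18.1 gives 89.2 − 5.4×18.1 = -8.54 → no gain ✓.
3 of the 6 constraints hold; not an equilibrium.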